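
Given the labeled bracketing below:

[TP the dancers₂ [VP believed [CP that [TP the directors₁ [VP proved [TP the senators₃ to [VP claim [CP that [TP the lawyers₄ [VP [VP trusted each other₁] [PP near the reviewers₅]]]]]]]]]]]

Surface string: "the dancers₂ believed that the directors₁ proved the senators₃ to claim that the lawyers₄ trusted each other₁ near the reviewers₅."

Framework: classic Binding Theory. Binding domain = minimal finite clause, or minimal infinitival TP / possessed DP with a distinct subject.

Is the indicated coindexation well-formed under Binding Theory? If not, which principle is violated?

Principle A

The two coindexed NPs are *the directors₁* and *each other₁*.
*each other₁* is an anaphor. Principle A requires it to be bound within its binding domain — the embedded TP, whose subject is the lawyers₄.
Within that domain it is c-commanded by *the lawyers₄*, which does not share its index.
*the directors₁* does c-command the anaphor, but from outside its binding domain.
The anaphor is unbound in its domain → Principle A violation.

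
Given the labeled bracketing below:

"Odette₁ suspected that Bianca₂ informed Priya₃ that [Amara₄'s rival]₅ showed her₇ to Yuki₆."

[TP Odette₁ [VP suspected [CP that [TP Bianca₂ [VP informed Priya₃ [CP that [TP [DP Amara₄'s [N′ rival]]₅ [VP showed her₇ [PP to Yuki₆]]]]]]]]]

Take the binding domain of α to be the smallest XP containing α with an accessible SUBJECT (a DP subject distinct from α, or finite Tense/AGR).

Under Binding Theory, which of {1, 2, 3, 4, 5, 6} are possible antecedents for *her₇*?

{1, 2, 3, 4}

*her* is a pronoun, so Principle B applies: it must be free in its binding domain.
Binding domain of *her₇*: the embedded TP, whose subject is [Amara₄'s rival]₅.
*Odette₁* c-commands the pronoun but from outside its binding domain, and is not c-commanded by it → coindexation permitted.
*Bianca₂* c-commands the pronoun but from outside its binding domain, and is not c-commanded by it → coindexation permitted.
*Priya₃* c-commands the pronoun but from outside its binding domain, and is not c-commanded by it → coindexation permitted.
*Amara₄* and the pronoun do not c-command one another → neither Principle B nor Principle C is at stake; coindexation permitted.
*[Amara₄'s rival]₅* c-commands the pronoun within its binding domain → coindexation would violate Principle B.
*Yuki₆*: the pronoun c-commands this R-expression → coindexation would violate Principle C on *Yuki₆*.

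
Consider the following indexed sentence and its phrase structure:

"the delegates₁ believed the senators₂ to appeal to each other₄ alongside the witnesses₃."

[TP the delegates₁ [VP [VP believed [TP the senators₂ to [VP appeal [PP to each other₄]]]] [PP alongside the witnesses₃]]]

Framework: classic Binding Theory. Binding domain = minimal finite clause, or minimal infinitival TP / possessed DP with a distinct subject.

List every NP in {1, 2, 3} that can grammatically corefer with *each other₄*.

{2}

*each other* is an anaphor, so Principle A applies: it must be bound in its binding domain.
Binding domain of *each other₄*: the embedded TP, whose subject is the senators₂.
*the delegates₁* c-commands the anaphor but is outside its binding domain → cannot satisfy Principle A.
*the senators₂* c-commands the anaphor within its binding domain → licit binder.
*the witnesses₃* does not c-command the anaphor → cannot bind it.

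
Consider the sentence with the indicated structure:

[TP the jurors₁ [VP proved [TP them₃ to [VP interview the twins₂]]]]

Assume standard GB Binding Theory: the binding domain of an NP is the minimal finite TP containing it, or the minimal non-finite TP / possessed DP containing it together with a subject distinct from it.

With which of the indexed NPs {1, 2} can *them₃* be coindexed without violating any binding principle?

*them* is a pronoun, so Principle B applies: it must be free in its binding domain.
Binding domain of *them₃*: the matrix TP, whose subject is the jurors₁.
*the jurors₁* c-commands the pronoun within its binding domain → coindexation would violate Principle B.
*the twins₂*: the pronoun c-commands this R-expression → coindexation would violate Principle C on *the twins₂*.

none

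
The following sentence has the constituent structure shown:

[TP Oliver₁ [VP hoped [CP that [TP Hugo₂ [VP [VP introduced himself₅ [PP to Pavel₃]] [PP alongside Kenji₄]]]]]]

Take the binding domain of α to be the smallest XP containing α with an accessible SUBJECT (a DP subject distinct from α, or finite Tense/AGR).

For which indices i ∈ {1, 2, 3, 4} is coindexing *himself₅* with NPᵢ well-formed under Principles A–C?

{2}

*himself* is an anaphor, so Principle A applies: it must be bound in its binding domain.
Binding domain of *himself₅*: the embedded TP, whose subject is Hugo₂.
*Oliver₁* c-commands the anaphor but is outside its binding domain → cannot satisfy Principle A.
*Hugo₂* c-commands the anaphor within its binding domain → licit binder.
*Pavel₃* does not c-command the anaphor → cannot bind it.
*Kenji₄* does not c-command the anaphor → cannot bind it.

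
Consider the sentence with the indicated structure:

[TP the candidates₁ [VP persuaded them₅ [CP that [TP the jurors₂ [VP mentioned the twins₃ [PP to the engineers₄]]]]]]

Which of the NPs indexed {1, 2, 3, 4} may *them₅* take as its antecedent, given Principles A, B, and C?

*them* is a pronoun, so Principle B applies: it must be free in its binding domain.
Binding domain of *them₅*: the matrix TP, whose subject is the candidates₁.
*the candidates₁* c-commands the pronoun within its binding domain → coindexation would violate Principle B.
*the jurors₂*: the pronoun c-commands this R-expression → coindexation would violate Principle C on *the jurors₂*.
*the twins₃*: the pronoun c-commands this R-expression → coindexation would violate Principle C on *the twins₃*.
*the engineers₄*: the pronoun c-commands this R-expression → coindexation would violate Principle C on *the engineers₄*.

none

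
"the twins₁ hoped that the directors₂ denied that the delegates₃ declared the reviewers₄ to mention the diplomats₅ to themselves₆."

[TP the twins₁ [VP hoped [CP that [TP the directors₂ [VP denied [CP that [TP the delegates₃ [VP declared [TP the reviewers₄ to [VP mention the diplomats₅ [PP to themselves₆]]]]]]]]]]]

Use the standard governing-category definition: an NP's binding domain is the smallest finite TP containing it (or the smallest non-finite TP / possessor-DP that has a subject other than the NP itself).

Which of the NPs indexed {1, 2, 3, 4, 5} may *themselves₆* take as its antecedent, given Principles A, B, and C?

*themselves* is an anaphor, so Principle A applies: it must be bound in its binding domain.
Binding domain of *themselves₆*: the embedded TP, whose subject is the reviewers₄.
*the twins₁* c-commands the anaphor but is outside its binding domain → cannot satisfy Principle A.
*the directors₂* c-commands the anaphor but is outside its binding domain → cannot satisfy Principle A.
*the delegates₃* c-commands the anaphor but is outside its binding domain → cannot satisfy Principle A.
*the reviewers₄* c-commands the anaphor within its binding domain → licit binder.
*the diplomats₅* c-commands the anaphor within its binding domain → licit binder.

{4, 5}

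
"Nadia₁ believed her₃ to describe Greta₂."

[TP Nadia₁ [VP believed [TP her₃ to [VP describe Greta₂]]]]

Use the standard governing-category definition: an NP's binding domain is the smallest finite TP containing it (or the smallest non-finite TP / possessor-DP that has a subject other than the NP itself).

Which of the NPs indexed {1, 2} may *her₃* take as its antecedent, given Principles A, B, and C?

none

*her* is a pronoun, so Principle B applies: it must be free in its binding domain.
Binding domain of *her₃*: the matrix TP, whose subject is Nadia₁.
*Nadia₁* c-commands the pronoun within its binding domain → coindexation would violate Principle B.
*Greta₂*: the pronoun c-commands this R-expression → coindexation would violate Principle C on *Greta₂*.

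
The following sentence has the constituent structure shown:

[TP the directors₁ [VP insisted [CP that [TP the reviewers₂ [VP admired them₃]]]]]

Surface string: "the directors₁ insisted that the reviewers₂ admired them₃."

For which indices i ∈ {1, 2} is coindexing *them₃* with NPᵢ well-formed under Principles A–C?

{1}

*them* is a pronoun, so Principle B applies: it must be free in its binding domain.
Binding domain of *them₃*: the embedded TP, whose subject is the reviewers₂.
*the directors₁* c-commands the pronoun but from outside its binding domain, and is not c-commanded by it → coindexation permitted.
*the reviewers₂* c-commands the pronoun within its binding domain → coindexation would violate Principle B.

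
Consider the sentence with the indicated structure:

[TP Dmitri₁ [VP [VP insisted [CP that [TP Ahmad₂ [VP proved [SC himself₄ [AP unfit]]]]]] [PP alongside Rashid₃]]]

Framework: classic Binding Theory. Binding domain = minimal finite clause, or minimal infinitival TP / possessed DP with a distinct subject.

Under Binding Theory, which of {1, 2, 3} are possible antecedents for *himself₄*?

*himself* is an anaphor, so Principle A applies: it must be bound in its binding domain.
Binding domain of *himself₄*: the embedded TP, whose subject is Ahmad₂.
*Dmitri₁* c-commands the anaphor but is outside its binding domain → cannot satisfy Principle A.
*Ahmad₂* c-commands the anaphor within its binding domain → licit binder.
*Rashid₃* does not c-command the anaphor → cannot bind it.

{2}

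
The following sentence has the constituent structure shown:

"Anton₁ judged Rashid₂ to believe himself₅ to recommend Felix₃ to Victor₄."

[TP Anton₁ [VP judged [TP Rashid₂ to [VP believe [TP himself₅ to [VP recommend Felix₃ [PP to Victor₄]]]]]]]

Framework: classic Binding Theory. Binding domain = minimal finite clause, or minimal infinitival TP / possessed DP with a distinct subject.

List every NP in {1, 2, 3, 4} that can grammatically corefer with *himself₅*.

*himself* is an anaphor, so Principle A applies: it must be bound in its binding domain.
Binding domain of *himself₅*: the embedded TP, whose subject is Rashid₂.
*Anton₁* c-commands the anaphor but is outside its binding domain → cannot satisfy Principle A.
*Rashid₂* c-commands the anaphor within its binding domain → licit binder.
*Felix₃* does not c-command the anaphor → cannot bind it.
*Victor₄* does not c-command the anaphor → cannot bind it.

{2}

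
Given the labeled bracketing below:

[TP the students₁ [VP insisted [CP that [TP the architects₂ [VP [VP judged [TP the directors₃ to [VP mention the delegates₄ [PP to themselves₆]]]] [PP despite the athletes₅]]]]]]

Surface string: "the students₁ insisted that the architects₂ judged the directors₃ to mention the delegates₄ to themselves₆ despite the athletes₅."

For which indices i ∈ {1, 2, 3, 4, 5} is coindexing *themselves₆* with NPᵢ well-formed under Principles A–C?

*themselves* is an anaphor, so Principle A applies: it must be bound in its binding domain.
Binding domain of *themselves₆*: the embedded TP, whose subject is the directors₃.
*the students₁* c-commands the anaphor but is outside its binding domain → cannot satisfy Principle A.
*the architects₂* c-commands the anaphor but is outside its binding domain → cannot satisfy Principle A.
*the directors₃* c-commands the anaphor within its binding domain → licit binder.
*the delegates₄* c-commands the anaphor within its binding domain → licit binder.
*the athletes₅* does not c-command the anaphor → cannot bind it.

{3, 4}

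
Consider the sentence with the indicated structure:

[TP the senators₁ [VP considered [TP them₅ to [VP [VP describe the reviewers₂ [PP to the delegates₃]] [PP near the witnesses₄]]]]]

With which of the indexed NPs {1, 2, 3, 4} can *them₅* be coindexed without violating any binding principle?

*them* is a pronoun, so Principle B applies: it must be free in its binding domain.
Binding domain of *them₅*: the matrix TP, whose subject is the senators₁.
*the senators₁* c-commands the pronoun within its binding domain → coindexation would violate Principle B.
*the reviewers₂*: the pronoun c-commands this R-expression → coindexation would violate Principle C on *the reviewers₂*.
*the delegates₃*: the pronoun c-commands this R-expression → coindexation would violate Principle C on *the delegates₃*.
*the witnesses₄*: the pronoun c-commands this R-expression → coindexation would violate Principle C on *the witnesses₄*.

none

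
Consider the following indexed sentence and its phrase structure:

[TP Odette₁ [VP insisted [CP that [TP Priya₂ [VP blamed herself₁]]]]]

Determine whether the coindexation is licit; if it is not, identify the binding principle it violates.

The two coindexed NPs are *Odette₁* and *herself₁*.
*herself₁* is an anaphor. Principle A requires it to be bound within its binding domain — the embedded TP, whose subject is Priya₂.
Within that domain it is c-commanded by *Priya₂*, which does not share its index.
*Odette₁* does c-command the anaphor, but from outside its binding domain.
The anaphor is unbound in its domain → Principle A violation.

Principle A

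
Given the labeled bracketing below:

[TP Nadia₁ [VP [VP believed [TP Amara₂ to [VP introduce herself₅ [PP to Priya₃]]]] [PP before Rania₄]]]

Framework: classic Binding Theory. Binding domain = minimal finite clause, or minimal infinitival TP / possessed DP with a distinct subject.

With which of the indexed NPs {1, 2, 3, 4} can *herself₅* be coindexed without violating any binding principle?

*herself* is an anaphor, so Principle A applies: it must be bound in its binding domain.
Binding domain of *herself₅*: the embedded TP, whose subject is Amara₂.
*Nadia₁* c-commands the anaphor but is outside its binding domain → cannot satisfy Principle A.
*Amara₂* c-commands the anaphor within its binding domain → licit binder.
*Priya₃* does not c-command the anaphor → cannot bind it.
*Rania₄* does not c-command the anaphor → cannot bind it.

{2}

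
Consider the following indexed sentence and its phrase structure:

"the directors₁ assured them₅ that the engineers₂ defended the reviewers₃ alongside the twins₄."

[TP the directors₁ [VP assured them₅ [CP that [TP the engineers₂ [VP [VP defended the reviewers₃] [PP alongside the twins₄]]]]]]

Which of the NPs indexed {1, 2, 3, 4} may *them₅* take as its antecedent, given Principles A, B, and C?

none

*them* is a pronoun, so Principle B applies: it must be free in its binding domain.
Binding domain of *them₅*: the matrix TP, whose subject is the directors₁.
*the directors₁* c-commands the pronoun within its binding domain → coindexation would violate Principle B.
*the engineers₂*: the pronoun c-commands this R-expression → coindexation would violate Principle C on *the engineers₂*.
*the reviewers₃*: the pronoun c-commands this R-expression → coindexation would violate Principle C on *the reviewers₃*.
*the twins₄*: the pronoun c-commands this R-expression → coindexation would violate Principle C on *the twins₄*.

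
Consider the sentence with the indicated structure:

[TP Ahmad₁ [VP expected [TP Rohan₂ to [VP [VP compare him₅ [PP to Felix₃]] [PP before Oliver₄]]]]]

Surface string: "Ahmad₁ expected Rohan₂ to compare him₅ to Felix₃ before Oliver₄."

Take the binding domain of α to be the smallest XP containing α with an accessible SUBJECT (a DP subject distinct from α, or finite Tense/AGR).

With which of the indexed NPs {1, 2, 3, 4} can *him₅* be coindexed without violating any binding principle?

{1, 4}

*him* is a pronoun, so Principle B applies: it must be free in its binding domain.
Binding domain of *him₅*: the embedded TP, whose subject is Rohan₂.
*Ahmad₁* c-commands the pronoun but from outside its binding domain, and is not c-commanded by it → coindexation permitted.
*Rohan₂* c-commands the pronoun within its binding domain → coindexation would violate Principle B.
*Felix₃*: the pronoun c-commands this R-expression → coindexation would violate Principle C on *Felix₃*.
*Oliver₄* and the pronoun do not c-command one another → neither Principle B nor Principle C is at stake; coindexation permitted.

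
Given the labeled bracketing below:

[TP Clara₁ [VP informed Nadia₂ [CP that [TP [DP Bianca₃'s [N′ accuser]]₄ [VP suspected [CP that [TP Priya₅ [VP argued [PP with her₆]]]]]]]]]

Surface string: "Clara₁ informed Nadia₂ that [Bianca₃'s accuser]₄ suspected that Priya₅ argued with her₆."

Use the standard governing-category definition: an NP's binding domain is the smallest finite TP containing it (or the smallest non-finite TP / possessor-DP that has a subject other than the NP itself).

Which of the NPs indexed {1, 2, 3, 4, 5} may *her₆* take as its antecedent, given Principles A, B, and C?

*her* is a pronoun, so Principle B applies: it must be free in its binding domain.
Binding domain of *her₆*: the embedded TP, whose subject is Priya₅.
*Clara₁* c-commands the pronoun but from outside its binding domain, and is not c-commanded by it → coindexation permitted.
*Nadia₂* c-commands the pronoun but from outside its binding domain, and is not c-commanded by it → coindexation permitted.
*Bianca₃* and the pronoun do not c-command one another → neither Principle B nor Principle C is at stake; coindexation permitted.
*[Bianca₃'s accuser]₄* c-commands the pronoun but from outside its binding domain, and is not c-commanded by it → coindexation permitted.
*Priya₅* c-commands the pronoun within its binding domain → coindexation would violate Principle B.

{1, 2, 3, 4}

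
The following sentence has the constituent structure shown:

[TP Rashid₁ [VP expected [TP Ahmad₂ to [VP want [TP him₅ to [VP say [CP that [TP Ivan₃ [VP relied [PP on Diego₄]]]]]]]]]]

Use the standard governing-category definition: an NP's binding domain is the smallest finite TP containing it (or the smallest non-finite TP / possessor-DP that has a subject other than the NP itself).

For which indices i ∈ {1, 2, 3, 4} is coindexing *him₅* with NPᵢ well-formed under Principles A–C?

*him* is a pronoun, so Principle B applies: it must be free in its binding domain.
Binding domain of *him₅*: the embedded TP, whose subject is Ahmad₂.
*Rashid₁* c-commands the pronoun but from outside its binding domain, and is not c-commanded by it → coindexation permitted.
*Ahmad₂* c-commands the pronoun within its binding domain → coindexation would violate Principle B.
*Ivan₃*: the pronoun c-commands this R-expression → coindexation would violate Principle C on *Ivan₃*.
*Diego₄*: the pronoun c-commands this R-expression → coindexation would violate Principle C on *Diego₄*.

{1}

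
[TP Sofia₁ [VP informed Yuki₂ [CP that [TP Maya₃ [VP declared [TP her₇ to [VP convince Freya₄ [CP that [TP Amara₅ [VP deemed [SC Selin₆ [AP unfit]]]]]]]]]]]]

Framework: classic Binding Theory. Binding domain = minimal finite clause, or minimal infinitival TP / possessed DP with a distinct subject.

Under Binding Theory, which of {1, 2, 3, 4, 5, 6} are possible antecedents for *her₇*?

{1, 2}

*her* is a pronoun, so Principle B applies: it must be free in its binding domain.
Binding domain of *her₇*: the embedded TP, whose subject is Maya₃.
*Sofia₁* c-commands the pronoun but from outside its binding domain, and is not c-commanded by it → coindexation permitted.
*Yuki₂* c-commands the pronoun but from outside its binding domain, and is not c-commanded by it → coindexation permitted.
*Maya₃* c-commands the pronoun within its binding domain → coindexation would violate Principle B.
*Freya₄*: the pronoun c-commands this R-expression → coindexation would violate Principle C on *Freya₄*.
*Amara₅*: the pronoun c-commands this R-expression → coindexation would violate Principle C on *Amara₅*.
*Selin₆*: the pronoun c-commands this R-expression → coindexation would violate Principle C on *Selin₆*.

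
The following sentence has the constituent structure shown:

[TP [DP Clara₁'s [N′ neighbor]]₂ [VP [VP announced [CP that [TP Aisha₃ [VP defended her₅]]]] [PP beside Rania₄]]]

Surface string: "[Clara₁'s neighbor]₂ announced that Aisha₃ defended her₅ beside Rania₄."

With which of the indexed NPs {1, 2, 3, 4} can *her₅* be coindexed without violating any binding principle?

*her* is a pronoun, so Principle B applies: it must be free in its binding domain.
Binding domain of *her₅*: the embedded TP, whose subject is Aisha₃.
*Clara₁* and the pronoun do not c-command one another → neither Principle B nor Principle C is at stake; coindexation permitted.
*[Clara₁'s neighbor]₂* c-commands the pronoun but from outside its binding domain, and is not c-commanded by it → coindexation permitted.
*Aisha₃* c-commands the pronoun within its binding domain → coindexation would violate Principle B.
*Rania₄* and the pronoun do not c-command one another → neither Principle B nor Principle C is at stake; coindexation permitted.

{1, 2, 4}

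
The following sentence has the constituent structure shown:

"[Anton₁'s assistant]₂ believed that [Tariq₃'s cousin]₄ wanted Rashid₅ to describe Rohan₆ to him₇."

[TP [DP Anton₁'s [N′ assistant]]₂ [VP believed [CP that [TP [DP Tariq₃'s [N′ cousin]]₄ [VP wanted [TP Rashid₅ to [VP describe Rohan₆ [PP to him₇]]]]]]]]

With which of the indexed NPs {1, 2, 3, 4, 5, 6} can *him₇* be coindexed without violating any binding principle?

*him* is a pronoun, so Principle B applies: it must be free in its binding domain.
Binding domain of *him₇*: the embedded TP, whose subject is Rashid₅.
*Anton₁* and the pronoun do not c-command one another → neither Principle B nor Principle C is at stake; coindexation permitted.
*[Anton₁'s assistant]₂* c-commands the pronoun but from outside its binding domain, and is not c-commanded by it → coindexation permitted.
*Tariq₃* and the pronoun do not c-command one another → neither Principle B nor Principle C is at stake; coindexation permitted.
*[Tariq₃'s cousin]₄* c-commands the pronoun but from outside its binding domain, and is not c-commanded by it → coindexation permitted.
*Rashid₅* c-commands the pronoun within its binding domain → coindexation would violate Principle B.
*Rohan₆* c-commands the pronoun within its binding domain → coindexation would violate Principle B.

{1, 2, 3, 4}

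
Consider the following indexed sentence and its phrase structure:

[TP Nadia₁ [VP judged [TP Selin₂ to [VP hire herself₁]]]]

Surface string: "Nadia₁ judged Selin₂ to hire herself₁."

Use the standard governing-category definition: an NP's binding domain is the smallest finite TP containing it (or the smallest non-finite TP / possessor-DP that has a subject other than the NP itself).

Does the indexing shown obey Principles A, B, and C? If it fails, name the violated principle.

Principle A

The two coindexed NPs are *Nadia₁* and *herself₁*.
*herself₁* is an anaphor. Principle A requires it to be bound within its binding domain — the embedded TP, whose subject is Selin₂.
Within that domain it is c-commanded by *Selin₂*, which does not share its index.
*Nadia₁* does c-command the anaphor, but from outside its binding domain.
The anaphor is unbound in its domain → Principle A violation.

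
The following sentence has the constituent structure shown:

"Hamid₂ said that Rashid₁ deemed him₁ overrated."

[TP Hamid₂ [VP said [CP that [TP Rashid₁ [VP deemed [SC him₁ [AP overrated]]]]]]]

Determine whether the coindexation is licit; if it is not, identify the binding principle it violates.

Principle B

The two coindexed NPs are *Rashid₁* and *him₁*.
*him₁* is a pronoun. Its binding domain is the embedded TP, whose subject is Rashid₁.
*Rashid₁* c-commands it within that domain and carries the same index.
The pronoun is locally bound → Principle B violation.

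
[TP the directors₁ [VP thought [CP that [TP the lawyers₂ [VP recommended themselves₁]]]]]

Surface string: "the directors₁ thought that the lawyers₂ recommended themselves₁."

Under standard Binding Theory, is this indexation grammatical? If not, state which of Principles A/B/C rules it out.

Principle A

The two coindexed NPs are *the directors₁* and *themselves₁*.
*themselves₁* is an anaphor. Principle A requires it to be bound within its binding domain — the embedded TP, whose subject is the lawyers₂.
Within that domain it is c-commanded by *the lawyers₂*, which does not share its index.
*the directors₁* does c-command the anaphor, but from outside its binding domain.
The anaphor is unbound in its domain → Principle A violation.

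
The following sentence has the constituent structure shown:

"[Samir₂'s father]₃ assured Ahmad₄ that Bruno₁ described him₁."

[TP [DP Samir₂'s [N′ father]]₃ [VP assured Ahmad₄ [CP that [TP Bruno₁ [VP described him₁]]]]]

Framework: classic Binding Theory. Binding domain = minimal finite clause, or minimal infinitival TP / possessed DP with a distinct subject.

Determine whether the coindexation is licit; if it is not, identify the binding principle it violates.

Principle B

The two coindexed NPs are *Bruno₁* and *him₁*.
*him₁* is a pronoun. Its binding domain is the embedded TP, whose subject is Bruno₁.
*Bruno₁* c-commands it within that domain and carries the same index.
The pronoun is locally bound → Principle B violation.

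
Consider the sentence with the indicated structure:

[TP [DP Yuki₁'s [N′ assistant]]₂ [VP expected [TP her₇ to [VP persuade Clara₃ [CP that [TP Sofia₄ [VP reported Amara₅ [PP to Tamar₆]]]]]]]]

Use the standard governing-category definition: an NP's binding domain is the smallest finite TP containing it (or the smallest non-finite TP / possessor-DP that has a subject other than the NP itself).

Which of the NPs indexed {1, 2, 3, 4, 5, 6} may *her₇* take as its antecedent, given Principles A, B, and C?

{1}

*her* is a pronoun, so Principle B applies: it must be free in its binding domain.
Binding domain of *her₇*: the matrix TP, whose subject is [Yuki₁'s assistant]₂.
*Yuki₁* and the pronoun do not c-command one another → neither Principle B nor Principle C is at stake; coindexation permitted.
*[Yuki₁'s assistant]₂* c-commands the pronoun within its binding domain → coindexation would violate Principle B.
*Clara₃*: the pronoun c-commands this R-expression → coindexation would violate Principle C on *Clara₃*.
*Sofia₄*: the pronoun c-commands this R-expression → coindexation would violate Principle C on *Sofia₄*.
*Amara₅*: the pronoun c-commands this R-expression → coindexation would violate Principle C on *Amara₅*.
*Tamar₆*: the pronoun c-commands this R-expression → coindexation would violate Principle C on *Tamar₆*.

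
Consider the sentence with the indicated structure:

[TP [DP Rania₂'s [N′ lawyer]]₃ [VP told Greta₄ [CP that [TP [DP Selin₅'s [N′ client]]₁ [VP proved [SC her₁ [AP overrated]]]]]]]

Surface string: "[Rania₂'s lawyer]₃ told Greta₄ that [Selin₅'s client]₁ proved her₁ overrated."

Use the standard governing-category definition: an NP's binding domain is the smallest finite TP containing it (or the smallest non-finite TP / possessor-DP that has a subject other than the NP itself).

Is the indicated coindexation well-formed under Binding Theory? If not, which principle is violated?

Principle B

The two coindexed NPs are *[Selin₅'s client]₁* and *her₁*.
*her₁* is a pronoun. Its binding domain is the embedded TP, whose subject is [Selin₅'s client]₁.
*[Selin₅'s client]₁* c-commands it within that domain and carries the same index.
The pronoun is locally bound → Principle B violation.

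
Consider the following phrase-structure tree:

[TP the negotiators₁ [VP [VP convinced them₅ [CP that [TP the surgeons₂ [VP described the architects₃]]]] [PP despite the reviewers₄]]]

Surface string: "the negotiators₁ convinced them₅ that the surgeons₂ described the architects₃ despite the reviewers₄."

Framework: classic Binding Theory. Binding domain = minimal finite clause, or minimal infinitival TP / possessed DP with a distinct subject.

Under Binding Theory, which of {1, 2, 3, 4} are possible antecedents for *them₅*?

*them* is a pronoun, so Principle B applies: it must be free in its binding domain.
Binding domain of *them₅*: the matrix TP, whose subject is the negotiators₁.
*the negotiators₁* c-commands the pronoun within its binding domain → coindexation would violate Principle B.
*the surgeons₂*: the pronoun c-commands this R-expression → coindexation would violate Principle C on *the surgeons₂*.
*the architects₃*: the pronoun c-commands this R-expression → coindexation would violate Principle C on *the architects₃*.
*the reviewers₄* and the pronoun do not c-command one another → neither Principle B nor Principle C is at stake; coindexation permitted.

{4}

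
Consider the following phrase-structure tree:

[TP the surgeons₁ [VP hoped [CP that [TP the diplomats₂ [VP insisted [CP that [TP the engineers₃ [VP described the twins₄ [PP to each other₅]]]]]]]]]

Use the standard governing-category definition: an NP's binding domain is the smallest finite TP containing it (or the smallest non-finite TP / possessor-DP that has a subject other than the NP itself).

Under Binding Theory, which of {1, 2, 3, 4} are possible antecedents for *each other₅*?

{3, 4}

*each other* is an anaphor, so Principle A applies: it must be bound in its binding domain.
Binding domain of *each other₅*: the embedded TP, whose subject is the engineers₃.
*the surgeons₁* c-commands the anaphor but is outside its binding domain → cannot satisfy Principle A.
*the diplomats₂* c-commands the anaphor but is outside its binding domain → cannot satisfy Principle A.
*the engineers₃* c-commands the anaphor within its binding domain → licit binder.
*the twins₄* c-commands the anaphor within its binding domain → licit binder.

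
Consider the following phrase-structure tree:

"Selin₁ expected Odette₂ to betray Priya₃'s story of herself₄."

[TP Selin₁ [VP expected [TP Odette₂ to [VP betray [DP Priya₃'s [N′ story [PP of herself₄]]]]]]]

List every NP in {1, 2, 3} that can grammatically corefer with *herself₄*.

*herself* is an anaphor, so Principle A applies: it must be bound in its binding domain.
Binding domain of *herself₄*: the possessed DP, whose subject is Priya₃.
*Selin₁* c-commands the anaphor but is outside its binding domain → cannot satisfy Principle A.
*Odette₂* c-commands the anaphor but is outside its binding domain → cannot satisfy Principle A.
*Priya₃* c-commands the anaphor within its binding domain → licit binder.

{3}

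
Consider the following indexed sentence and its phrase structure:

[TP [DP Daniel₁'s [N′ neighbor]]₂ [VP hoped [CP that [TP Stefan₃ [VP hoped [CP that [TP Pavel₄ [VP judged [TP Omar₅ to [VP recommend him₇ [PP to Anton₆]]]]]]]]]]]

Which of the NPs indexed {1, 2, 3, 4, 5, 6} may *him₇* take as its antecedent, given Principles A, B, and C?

{1, 2, 3, 4}

*him* is a pronoun, so Principle B applies: it must be free in its binding domain.
Binding domain of *him₇*: the embedded TP, whose subject is Omar₅.
*Daniel₁* and the pronoun do not c-command one another → neither Principle B nor Principle C is at stake; coindexation permitted.
*[Daniel₁'s neighbor]₂* c-commands the pronoun but from outside its binding domain, and is not c-commanded by it → coindexation permitted.
*Stefan₃* c-commands the pronoun but from outside its binding domain, and is not c-commanded by it → coindexation permitted.
*Pavel₄* c-commands the pronoun but from outside its binding domain, and is not c-commanded by it → coindexation permitted.
*Omar₅* c-commands the pronoun within its binding domain → coindexation would violate Principle B.
*Anton₆*: the pronoun c-commands this R-expression → coindexation would violate Principle C on *Anton₆*.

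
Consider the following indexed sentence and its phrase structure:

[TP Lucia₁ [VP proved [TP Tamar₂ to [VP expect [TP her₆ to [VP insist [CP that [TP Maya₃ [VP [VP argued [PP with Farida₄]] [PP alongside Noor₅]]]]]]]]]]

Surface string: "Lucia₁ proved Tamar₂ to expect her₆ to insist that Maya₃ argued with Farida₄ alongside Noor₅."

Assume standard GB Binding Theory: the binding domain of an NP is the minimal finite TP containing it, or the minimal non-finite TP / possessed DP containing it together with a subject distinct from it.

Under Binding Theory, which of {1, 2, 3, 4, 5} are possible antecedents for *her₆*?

{1}

*her* is a pronoun, so Principle B applies: it must be free in its binding domain.
Binding domain of *her₆*: the embedded TP, whose subject is Tamar₂.
*Lucia₁* c-commands the pronoun but from outside its binding domain, and is not c-commanded by it → coindexation permitted.
*Tamar₂* c-commands the pronoun within its binding domain → coindexation would violate Principle B.
*Maya₃*: the pronoun c-commands this R-expression → coindexation would violate Principle C on *Maya₃*.
*Farida₄*: the pronoun c-commands this R-expression → coindexation would violate Principle C on *Farida₄*.
*Noor₅*: the pronoun c-commands this R-expression → coindexation would violate Principle C on *Noor₅*.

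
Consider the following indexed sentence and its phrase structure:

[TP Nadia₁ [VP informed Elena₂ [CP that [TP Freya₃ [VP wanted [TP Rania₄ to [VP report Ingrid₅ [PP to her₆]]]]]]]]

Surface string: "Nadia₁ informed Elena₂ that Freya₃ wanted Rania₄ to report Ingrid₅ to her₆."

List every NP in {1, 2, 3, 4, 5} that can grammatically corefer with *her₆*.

{1, 2, 3}

*her* is a pronoun, so Principle B applies: it must be free in its binding domain.
Binding domain of *her₆*: the embedded TP, whose subject is Rania₄.
*Nadia₁* c-commands the pronoun but from outside its binding domain, and is not c-commanded by it → coindexation permitted.
*Elena₂* c-commands the pronoun but from outside its binding domain, and is not c-commanded by it → coindexation permitted.
*Freya₃* c-commands the pronoun but from outside its binding domain, and is not c-commanded by it → coindexation permitted.
*Rania₄* c-commands the pronoun within its binding domain → coindexation would violate Principle B.
*Ingrid₅* c-commands the pronoun within its binding domain → coindexation would violate Principle B.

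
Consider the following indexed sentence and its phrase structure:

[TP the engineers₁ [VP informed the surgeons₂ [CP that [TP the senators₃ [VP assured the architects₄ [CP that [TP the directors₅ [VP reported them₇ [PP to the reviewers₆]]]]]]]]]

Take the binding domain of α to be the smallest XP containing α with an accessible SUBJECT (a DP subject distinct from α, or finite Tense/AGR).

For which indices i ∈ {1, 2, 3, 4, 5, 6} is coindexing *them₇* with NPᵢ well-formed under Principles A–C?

*them* is a pronoun, so Principle B applies: it must be free in its binding domain.
Binding domain of *them₇*: the embedded TP, whose subject is the directors₅.
*the engineers₁* c-commands the pronoun but from outside its binding domain, and is not c-commanded by it → coindexation permitted.
*the surgeons₂* c-commands the pronoun but from outside its binding domain, and is not c-commanded by it → coindexation permitted.
*the senators₃* c-commands the pronoun but from outside its binding domain, and is not c-commanded by it → coindexation permitted.
*the architects₄* c-commands the pronoun but from outside its binding domain, and is not c-commanded by it → coindexation permitted.
*the directors₅* c-commands the pronoun within its binding domain → coindexation would violate Principle B.
*the reviewers₆*: the pronoun c-commands this R-expression → coindexation would violate Principle C on *the reviewers₆*.

{1, 2, 3, 4}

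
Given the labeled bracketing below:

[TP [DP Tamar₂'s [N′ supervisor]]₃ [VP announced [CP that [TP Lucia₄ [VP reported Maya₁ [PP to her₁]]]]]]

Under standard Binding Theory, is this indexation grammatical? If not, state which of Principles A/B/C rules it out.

The two coindexed NPs are *Maya₁* and *her₁*.
*her₁* is a pronoun. Its binding domain is the embedded TP, whose subject is Lucia₄.
*Maya₁* c-commands it within that domain and carries the same index.
The pronoun is locally bound → Principle B violation.

Principle B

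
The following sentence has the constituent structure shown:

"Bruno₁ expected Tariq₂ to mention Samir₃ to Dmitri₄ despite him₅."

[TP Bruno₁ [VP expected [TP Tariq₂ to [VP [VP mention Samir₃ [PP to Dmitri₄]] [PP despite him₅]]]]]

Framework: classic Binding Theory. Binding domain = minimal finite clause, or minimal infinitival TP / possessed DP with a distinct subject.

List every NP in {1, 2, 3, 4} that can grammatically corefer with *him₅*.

{1, 3, 4}

*him* is a pronoun, so Principle B applies: it must be free in its binding domain.
Binding domain of *him₅*: the embedded TP, whose subject is Tariq₂.
*Bruno₁* c-commands the pronoun but from outside its binding domain, and is not c-commanded by it → coindexation permitted.
*Tariq₂* c-commands the pronoun within its binding domain → coindexation would violate Principle B.
*Samir₃* and the pronoun do not c-command one another → neither Principle B nor Principle C is at stake; coindexation permitted.
*Dmitri₄* and the pronoun do not c-command one another → neither Principle B nor Principle C is at stake; coindexation permitted.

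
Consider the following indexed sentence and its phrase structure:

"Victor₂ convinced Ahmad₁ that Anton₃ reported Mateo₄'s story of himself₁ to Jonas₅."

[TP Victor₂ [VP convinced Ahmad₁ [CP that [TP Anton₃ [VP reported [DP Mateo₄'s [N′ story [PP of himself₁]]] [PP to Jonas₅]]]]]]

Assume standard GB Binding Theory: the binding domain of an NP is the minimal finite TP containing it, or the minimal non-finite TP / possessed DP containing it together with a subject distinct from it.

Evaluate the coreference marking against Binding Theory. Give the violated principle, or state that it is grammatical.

The two coindexed NPs are *Ahmad₁* and *himself₁*.
*himself₁* is an anaphor. Principle A requires it to be bound within its binding domain — the possessed DP, whose subject is Mateo₄.
Within that domain it is c-commanded by *Mateo₄*, which does not share its index.
*Ahmad₁* does c-command the anaphor, but from outside its binding domain.
The anaphor is unbound in its domain → Principle A violation.

Principle A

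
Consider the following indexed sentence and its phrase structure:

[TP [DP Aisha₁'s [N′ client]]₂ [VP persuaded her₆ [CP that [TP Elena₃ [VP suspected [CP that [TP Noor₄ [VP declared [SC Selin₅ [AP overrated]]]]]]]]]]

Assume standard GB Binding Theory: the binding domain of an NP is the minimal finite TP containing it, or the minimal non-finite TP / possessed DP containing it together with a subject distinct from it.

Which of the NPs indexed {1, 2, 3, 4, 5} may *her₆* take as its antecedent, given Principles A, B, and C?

*her* is a pronoun, so Principle B applies: it must be free in its binding domain.
Binding domain of *her₆*: the matrix TP, whose subject is [Aisha₁'s client]₂.
*Aisha₁* and the pronoun do not c-command one another → neither Principle B nor Principle C is at stake; coindexation permitted.
*[Aisha₁'s client]₂* c-commands the pronoun within its binding domain → coindexation would violate Principle B.
*Elena₃*: the pronoun c-commands this R-expression → coindexation would violate Principle C on *Elena₃*.
*Noor₄*: the pronoun c-commands this R-expression → coindexation would violate Principle C on *Noor₄*.
*Selin₅*: the pronoun c-commands this R-expression → coindexation would violate Principle C on *Selin₅*.

{1}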